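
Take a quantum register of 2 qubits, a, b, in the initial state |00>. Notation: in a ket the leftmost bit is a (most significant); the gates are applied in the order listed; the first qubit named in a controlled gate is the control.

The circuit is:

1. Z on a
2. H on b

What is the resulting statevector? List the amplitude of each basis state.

The final amplitudes are sqrt(2)/2 on |00>, sqrt(2)/2 on |01>, 0 on |10>, 0 on |11>.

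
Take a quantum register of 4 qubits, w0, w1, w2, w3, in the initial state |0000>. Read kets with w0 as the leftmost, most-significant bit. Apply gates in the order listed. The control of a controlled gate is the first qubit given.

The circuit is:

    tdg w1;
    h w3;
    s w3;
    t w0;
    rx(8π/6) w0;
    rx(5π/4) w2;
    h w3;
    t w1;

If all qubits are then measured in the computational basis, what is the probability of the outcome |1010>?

A full measurement returns |1010> with probability 3*sqrt(2)/32 + 3/16.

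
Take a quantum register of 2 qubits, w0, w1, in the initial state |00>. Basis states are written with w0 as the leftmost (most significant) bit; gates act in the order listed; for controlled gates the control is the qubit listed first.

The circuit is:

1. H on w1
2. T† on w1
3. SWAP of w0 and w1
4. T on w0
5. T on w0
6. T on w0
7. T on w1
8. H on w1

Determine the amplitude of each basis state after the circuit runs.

After the circuit, the state carries amplitude 1/2 on |00>, 1/2 on |01>, I/2 on |10>, I/2 on |11>.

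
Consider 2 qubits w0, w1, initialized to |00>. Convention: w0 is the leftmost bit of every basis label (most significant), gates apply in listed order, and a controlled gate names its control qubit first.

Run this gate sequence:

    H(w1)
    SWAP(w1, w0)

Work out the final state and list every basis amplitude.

After the circuit, the state carries amplitude sqrt(2)/2 on |00>, 0 on |01>, sqrt(2)/2 on |10>, 0 on |11>.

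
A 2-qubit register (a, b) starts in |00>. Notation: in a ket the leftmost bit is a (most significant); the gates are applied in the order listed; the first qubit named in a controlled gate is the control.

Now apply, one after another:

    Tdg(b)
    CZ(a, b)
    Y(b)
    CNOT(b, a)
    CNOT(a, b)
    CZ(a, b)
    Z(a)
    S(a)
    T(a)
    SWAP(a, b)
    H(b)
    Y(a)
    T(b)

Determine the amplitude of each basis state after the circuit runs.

The resulting statevector has amplitude 0 on |00>, 0 on |01>, sqrt(2)*exp(3*I*pi/4)/2 on |10>, sqrt(2)/2 on |11>.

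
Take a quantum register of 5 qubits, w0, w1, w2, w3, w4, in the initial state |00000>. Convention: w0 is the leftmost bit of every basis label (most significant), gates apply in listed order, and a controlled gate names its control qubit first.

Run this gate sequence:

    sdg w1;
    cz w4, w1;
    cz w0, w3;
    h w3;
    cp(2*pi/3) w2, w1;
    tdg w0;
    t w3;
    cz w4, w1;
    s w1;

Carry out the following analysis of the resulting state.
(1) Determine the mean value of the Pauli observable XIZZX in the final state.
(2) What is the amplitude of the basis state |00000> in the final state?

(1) In the final state, XIZZX has expectation 0.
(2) |00000> carries amplitude sqrt(2)/2 in the final state.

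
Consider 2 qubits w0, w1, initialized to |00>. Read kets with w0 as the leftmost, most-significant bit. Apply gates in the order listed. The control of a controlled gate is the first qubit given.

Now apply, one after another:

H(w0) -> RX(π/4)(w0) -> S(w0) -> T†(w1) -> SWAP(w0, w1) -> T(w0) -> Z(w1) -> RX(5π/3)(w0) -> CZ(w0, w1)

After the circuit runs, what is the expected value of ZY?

The observable ZY averages to -1.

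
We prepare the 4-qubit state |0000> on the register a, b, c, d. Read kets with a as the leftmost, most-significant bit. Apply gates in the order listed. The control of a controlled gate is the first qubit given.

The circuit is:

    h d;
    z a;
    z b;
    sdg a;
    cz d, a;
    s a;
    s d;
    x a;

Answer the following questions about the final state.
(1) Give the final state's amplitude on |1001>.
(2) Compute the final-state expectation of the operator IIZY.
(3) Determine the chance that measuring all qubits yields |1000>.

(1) The amplitude on |1001> is sqrt(2)*I/2.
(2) In the final state, IIZY has expectation 1.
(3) Outcome |1000> occurs with probability 1/2.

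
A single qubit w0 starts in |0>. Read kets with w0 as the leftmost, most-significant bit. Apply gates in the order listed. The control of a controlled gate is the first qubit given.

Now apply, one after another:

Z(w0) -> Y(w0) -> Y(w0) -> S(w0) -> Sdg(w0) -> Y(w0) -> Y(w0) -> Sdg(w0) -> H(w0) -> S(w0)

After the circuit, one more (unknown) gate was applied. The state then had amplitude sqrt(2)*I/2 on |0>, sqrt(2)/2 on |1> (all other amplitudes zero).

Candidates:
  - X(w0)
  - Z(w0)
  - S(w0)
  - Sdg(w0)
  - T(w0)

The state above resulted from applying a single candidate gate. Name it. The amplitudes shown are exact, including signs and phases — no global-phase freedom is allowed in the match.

It was X(w0) that produced the state shown.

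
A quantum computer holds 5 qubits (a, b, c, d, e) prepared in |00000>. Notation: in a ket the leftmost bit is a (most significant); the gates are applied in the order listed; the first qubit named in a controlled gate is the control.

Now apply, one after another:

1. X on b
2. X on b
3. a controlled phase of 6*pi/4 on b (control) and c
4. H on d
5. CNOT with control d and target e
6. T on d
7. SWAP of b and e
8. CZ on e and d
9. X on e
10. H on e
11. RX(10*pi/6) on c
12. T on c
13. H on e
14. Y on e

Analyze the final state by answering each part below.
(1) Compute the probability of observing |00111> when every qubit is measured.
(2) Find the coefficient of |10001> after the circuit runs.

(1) Outcome |00111> occurs with probability 0. Key observation: steps 1-2 multiply out to the identity, so the circuit reduces to the remaining gates.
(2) The final state's coefficient on |10001> equals 0.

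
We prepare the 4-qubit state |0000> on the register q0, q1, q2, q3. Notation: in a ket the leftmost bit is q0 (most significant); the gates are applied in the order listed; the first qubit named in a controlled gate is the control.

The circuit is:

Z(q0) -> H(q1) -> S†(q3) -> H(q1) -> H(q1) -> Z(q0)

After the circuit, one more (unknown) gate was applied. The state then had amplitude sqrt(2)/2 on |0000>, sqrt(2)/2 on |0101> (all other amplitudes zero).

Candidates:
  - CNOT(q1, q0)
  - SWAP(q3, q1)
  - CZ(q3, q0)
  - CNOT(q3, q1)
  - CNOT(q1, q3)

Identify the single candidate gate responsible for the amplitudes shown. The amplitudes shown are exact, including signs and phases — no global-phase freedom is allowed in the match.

It was CNOT(q1, q3) that produced the state shown.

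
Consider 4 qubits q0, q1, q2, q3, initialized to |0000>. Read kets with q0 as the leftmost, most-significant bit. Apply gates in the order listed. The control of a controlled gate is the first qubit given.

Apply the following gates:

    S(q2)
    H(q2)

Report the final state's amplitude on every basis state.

After the circuit, the state carries amplitude sqrt(2)/2 on |0000>, sqrt(2)/2 on |0010>, and 0 on every other basis state.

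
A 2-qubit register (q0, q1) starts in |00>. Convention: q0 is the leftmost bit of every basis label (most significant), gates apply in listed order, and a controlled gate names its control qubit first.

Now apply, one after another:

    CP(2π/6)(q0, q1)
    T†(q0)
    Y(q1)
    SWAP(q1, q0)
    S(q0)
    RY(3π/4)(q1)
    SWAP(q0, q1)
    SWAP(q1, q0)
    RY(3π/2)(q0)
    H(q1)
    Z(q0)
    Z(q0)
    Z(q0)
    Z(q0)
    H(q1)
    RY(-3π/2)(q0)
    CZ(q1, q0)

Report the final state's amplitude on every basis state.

The final amplitudes are 0 on |00>, 0 on |01>, -sqrt(2 - sqrt(2))/2 on |10>, sqrt(sqrt(2) + 2)/2 on |11>. Key observation: the block from step 9 through step 16 cancels to the identity and can be dropped.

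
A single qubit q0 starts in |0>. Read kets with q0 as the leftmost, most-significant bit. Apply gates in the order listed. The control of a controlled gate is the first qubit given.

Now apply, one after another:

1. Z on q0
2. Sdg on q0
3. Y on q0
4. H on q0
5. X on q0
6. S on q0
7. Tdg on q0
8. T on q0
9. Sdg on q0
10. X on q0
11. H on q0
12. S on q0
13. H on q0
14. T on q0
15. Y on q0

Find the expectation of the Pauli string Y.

In the final state, Y has expectation -sqrt(2)/2.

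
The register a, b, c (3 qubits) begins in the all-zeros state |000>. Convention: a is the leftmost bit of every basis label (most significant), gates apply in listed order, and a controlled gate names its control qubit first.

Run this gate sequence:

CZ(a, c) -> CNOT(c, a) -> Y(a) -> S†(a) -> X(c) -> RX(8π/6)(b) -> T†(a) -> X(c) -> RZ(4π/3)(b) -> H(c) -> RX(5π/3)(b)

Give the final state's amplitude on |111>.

The final state's coefficient on |111> equals sqrt(2)*(-I + 3*exp(5*I*pi/6))*exp(I*pi/12)/8.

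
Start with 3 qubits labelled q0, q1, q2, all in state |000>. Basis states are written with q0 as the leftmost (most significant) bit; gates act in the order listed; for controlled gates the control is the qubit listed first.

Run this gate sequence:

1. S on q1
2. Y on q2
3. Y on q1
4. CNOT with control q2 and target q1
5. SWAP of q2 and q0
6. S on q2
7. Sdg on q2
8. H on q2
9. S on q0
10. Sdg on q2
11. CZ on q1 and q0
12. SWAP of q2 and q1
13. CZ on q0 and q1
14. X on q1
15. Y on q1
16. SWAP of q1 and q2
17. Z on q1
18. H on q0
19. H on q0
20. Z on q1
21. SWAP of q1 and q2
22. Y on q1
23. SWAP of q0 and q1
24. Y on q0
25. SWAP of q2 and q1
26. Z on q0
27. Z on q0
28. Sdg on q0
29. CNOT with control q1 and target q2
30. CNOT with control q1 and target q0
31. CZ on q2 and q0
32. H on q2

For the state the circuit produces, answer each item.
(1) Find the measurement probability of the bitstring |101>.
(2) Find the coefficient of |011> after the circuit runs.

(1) A full measurement returns |101> with probability 1/4. Key observation: steps 15-22 multiply out to the identity, so the circuit reduces to the remaining gates.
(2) The amplitude on |011> is 0.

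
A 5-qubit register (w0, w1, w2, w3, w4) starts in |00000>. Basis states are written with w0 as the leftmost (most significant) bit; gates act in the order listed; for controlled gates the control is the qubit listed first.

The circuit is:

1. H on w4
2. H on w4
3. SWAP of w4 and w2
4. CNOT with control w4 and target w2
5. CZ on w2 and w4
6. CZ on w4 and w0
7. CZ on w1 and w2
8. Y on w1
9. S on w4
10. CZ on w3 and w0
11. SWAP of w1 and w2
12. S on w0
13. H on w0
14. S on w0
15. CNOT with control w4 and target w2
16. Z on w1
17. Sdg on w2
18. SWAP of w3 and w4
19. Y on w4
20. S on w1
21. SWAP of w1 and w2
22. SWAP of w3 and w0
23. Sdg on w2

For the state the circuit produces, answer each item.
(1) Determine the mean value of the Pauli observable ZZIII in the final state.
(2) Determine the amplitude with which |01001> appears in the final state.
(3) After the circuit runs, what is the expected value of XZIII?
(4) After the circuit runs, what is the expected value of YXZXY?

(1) The expectation value of ZZIII is -1.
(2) The amplitude on |01001> is sqrt(2)*I/2.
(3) The observable XZIII averages to 0.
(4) In the final state, YXZXY has expectation 0.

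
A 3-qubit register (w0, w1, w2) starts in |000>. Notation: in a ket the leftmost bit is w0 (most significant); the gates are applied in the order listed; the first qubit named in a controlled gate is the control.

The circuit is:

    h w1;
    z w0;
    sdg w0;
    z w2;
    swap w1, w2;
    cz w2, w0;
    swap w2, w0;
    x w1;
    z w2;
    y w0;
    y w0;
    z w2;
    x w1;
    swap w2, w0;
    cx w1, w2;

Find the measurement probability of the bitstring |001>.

Outcome |001> occurs with probability 1/2. Key observation: gates 7-14 undo each other exactly, leaving only the rest of the circuit to track.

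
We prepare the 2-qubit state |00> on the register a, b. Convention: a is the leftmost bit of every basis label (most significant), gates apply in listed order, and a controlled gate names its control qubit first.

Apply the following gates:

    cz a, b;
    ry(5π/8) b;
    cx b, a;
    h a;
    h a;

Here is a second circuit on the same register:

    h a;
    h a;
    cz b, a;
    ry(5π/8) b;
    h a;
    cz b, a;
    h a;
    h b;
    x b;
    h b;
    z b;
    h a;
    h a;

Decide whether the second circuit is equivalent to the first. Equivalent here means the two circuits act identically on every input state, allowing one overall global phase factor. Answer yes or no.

Yes: on every input state the two circuits agree up to one overall phase factor.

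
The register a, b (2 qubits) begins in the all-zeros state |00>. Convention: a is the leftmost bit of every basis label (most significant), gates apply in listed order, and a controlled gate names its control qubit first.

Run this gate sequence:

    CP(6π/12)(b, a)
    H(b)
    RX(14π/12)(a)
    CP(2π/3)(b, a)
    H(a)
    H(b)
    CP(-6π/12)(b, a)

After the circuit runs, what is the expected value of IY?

The observable IY averages to -sqrt(3)/16.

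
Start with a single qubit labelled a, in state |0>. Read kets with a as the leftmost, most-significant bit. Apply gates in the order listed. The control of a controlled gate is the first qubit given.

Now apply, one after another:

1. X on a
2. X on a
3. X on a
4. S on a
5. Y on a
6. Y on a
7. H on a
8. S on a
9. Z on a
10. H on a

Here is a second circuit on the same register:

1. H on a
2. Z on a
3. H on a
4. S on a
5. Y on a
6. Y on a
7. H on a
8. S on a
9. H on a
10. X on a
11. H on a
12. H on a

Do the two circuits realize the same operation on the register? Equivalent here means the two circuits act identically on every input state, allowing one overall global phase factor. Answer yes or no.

Yes: on every input state the two circuits agree up to one overall phase factor.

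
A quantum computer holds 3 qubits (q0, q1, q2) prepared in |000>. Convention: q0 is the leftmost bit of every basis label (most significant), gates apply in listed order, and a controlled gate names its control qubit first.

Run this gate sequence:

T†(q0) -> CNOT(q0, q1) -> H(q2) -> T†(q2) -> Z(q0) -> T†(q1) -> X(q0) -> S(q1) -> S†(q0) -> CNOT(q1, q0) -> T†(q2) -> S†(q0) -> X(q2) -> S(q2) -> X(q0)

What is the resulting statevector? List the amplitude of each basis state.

The resulting statevector has amplitude sqrt(2)*I/2 on |000>, -sqrt(2)*I/2 on |001>, and 0 on every other basis state.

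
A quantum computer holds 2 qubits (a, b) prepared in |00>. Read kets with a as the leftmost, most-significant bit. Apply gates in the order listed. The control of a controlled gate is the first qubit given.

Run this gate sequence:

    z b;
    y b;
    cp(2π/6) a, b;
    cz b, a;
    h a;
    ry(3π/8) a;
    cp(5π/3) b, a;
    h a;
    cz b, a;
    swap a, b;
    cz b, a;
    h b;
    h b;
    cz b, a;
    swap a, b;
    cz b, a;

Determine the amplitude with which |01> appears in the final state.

The final state's coefficient on |01> equals sqrt(2)*(I*sin(pi/16) + exp(I*pi/6)*cos(pi/16))/2. Key observation: steps 9-16 multiply out to the identity, so the circuit reduces to the remaining gates.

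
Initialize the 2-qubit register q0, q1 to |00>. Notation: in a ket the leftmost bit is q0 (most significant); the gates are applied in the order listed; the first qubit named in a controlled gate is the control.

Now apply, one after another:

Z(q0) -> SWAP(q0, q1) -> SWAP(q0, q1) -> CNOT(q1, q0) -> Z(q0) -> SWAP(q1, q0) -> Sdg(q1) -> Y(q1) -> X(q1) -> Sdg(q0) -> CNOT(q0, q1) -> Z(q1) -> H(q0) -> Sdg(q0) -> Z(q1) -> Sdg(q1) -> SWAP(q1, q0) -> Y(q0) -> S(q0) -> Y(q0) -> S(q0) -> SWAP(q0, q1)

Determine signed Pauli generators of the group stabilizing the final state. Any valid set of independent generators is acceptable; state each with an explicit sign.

The final state is stabilized by the group generated by -YI, +IZ; other independent generating sets are equally valid.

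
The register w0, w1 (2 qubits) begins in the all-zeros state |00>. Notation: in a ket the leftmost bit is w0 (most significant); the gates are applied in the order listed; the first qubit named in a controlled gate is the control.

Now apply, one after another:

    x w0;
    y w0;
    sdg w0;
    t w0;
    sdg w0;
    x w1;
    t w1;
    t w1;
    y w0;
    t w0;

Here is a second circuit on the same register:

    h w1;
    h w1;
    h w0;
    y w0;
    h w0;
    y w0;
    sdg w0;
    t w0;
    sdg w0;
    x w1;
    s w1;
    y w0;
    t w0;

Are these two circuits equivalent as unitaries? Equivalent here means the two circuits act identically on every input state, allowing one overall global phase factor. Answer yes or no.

No: there is an input state on which the two circuits produce genuinely different outputs (not merely differing by a phase).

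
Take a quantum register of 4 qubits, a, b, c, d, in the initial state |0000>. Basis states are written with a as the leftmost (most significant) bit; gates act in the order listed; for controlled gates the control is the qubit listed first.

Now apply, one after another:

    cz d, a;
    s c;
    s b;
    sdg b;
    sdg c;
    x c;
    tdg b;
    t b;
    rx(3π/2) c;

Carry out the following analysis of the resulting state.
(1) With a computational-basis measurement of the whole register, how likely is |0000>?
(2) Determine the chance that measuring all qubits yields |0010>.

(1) A full measurement returns |0000> with probability 1/2.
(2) Outcome |0010> occurs with probability 1/2.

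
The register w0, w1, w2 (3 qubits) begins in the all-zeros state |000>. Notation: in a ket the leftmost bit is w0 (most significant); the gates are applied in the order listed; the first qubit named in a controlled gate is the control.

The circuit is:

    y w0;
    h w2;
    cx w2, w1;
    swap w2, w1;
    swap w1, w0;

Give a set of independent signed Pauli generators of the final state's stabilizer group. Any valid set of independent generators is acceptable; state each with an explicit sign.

One valid set of independent stabilizer generators is +XIX, +ZIZ, -IZI (any independent generating set of the same group is equally correct).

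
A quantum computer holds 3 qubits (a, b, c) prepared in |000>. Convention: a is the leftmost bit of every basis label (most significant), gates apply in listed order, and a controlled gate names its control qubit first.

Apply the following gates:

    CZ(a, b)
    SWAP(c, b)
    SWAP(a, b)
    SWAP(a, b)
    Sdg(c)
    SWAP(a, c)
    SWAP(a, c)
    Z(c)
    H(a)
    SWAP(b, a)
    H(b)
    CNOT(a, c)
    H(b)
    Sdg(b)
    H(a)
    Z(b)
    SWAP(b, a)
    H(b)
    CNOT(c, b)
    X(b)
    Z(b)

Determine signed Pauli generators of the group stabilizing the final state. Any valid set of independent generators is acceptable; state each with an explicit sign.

The stabilizer group can be generated by +YII, -IZI, +IIZ, among other valid generating sets.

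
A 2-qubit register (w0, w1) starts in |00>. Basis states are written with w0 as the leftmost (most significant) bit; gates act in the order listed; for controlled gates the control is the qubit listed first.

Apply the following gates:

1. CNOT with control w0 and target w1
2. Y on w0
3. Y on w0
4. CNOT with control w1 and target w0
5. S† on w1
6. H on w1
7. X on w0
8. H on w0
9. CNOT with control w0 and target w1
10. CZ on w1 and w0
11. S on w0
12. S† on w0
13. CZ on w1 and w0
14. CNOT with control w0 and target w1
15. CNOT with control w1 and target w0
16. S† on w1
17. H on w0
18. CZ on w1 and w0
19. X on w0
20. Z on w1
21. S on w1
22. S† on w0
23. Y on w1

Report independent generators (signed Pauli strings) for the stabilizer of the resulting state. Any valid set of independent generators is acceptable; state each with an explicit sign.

The final state is stabilized by the group generated by +IX, +ZI; other independent generating sets are equally valid. Key observation: the block from step 9 through step 14 cancels to the identity and can be dropped.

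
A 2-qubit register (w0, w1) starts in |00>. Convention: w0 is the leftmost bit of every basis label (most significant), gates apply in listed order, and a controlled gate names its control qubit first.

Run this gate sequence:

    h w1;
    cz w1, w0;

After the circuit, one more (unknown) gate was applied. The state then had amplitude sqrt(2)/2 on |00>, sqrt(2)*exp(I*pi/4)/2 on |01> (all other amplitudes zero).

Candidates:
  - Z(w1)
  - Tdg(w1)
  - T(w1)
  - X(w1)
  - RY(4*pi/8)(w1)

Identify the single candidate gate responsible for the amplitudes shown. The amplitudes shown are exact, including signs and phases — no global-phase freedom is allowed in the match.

The applied gate was T(w1).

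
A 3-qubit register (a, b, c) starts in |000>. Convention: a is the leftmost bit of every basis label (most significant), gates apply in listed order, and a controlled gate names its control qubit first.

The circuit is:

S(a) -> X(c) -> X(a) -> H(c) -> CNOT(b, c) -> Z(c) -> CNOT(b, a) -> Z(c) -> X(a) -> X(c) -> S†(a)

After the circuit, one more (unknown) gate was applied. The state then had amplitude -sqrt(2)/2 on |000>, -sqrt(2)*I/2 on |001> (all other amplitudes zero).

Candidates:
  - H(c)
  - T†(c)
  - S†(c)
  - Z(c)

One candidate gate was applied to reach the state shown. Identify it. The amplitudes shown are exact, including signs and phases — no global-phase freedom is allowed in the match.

The unique candidate consistent with the amplitudes is S†(c).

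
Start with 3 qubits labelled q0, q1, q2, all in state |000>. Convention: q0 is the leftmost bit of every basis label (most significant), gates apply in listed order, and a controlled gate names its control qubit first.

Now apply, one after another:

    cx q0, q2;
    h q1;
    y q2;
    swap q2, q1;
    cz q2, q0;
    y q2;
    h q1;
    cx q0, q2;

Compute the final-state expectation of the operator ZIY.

In the final state, ZIY has expectation 0.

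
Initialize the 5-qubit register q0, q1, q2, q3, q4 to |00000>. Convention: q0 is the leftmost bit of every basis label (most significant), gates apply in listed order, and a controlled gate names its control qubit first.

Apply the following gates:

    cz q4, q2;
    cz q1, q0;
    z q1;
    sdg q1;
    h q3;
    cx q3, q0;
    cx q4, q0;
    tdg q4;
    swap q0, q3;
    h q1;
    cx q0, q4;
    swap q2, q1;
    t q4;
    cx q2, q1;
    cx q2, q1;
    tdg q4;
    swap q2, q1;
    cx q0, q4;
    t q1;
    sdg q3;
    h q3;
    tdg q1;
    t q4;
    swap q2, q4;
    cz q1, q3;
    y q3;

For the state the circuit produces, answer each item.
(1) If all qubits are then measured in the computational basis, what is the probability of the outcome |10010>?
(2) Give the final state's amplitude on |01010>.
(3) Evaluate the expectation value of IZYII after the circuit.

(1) Outcome |10010> occurs with probability 1/8.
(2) The final state's coefficient on |01010> equals sqrt(2)*I/4.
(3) The expectation value of IZYII is 0.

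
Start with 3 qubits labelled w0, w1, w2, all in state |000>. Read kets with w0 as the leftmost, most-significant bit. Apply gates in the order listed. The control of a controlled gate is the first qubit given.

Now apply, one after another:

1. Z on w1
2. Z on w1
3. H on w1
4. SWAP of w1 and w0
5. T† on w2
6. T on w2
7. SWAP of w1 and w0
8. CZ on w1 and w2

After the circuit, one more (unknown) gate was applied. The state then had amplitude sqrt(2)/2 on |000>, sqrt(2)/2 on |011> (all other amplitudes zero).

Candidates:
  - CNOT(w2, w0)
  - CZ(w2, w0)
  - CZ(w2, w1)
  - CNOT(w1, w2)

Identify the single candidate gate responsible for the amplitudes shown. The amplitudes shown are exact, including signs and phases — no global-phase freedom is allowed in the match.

The applied gate was CNOT(w1, w2). Key observation: steps 4-7 multiply out to the identity, so the circuit reduces to the remaining gates.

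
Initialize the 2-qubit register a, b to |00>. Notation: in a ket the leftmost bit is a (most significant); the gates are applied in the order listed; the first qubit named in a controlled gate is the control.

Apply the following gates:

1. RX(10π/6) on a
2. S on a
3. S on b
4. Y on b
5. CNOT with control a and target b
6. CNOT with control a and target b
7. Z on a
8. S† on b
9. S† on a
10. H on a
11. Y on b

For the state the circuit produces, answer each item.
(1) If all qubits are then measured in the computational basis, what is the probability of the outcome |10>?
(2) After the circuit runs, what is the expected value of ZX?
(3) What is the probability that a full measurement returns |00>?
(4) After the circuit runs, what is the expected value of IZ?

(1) A full measurement returns |10> with probability 1/2.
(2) The observable ZX averages to 0.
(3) A full measurement returns |00> with probability 1/2.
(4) The expectation value of IZ is 1.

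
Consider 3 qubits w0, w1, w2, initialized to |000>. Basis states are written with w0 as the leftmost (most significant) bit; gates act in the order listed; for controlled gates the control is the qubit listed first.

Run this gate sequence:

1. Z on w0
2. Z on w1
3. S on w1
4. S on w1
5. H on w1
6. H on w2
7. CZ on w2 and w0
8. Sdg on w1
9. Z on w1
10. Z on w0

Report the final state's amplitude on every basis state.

The final amplitudes are 1/2 on |000>, 1/2 on |001>, I/2 on |010>, I/2 on |011>, 0 on |100>, 0 on |101>, 0 on |110>, 0 on |111>.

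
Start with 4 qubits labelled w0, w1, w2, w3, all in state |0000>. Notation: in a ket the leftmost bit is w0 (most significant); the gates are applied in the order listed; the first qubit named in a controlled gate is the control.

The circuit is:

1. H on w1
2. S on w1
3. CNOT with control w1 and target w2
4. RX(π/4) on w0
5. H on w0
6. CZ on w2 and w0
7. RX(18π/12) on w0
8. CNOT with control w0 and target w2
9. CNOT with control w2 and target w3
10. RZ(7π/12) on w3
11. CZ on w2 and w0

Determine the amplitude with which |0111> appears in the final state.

|0111> carries amplitude -sqrt(2)*sqrt(sqrt(2) + 2)*exp(7*I*pi/24)/8 - sqrt(2)*sqrt(sqrt(2) + 2)*exp(19*I*pi/24)/8 - sqrt(2)*sqrt(2 - sqrt(2))*exp(7*I*pi/24)/8 - sqrt(2)*sqrt(2 - sqrt(2))*exp(19*I*pi/24)/8 in the final state.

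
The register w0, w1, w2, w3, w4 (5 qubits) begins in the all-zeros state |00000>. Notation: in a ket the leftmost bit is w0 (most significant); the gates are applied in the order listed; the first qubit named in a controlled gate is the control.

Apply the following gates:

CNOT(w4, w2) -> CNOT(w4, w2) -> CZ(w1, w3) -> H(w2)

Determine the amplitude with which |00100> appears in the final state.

The amplitude on |00100> is sqrt(2)/2. Key observation: gates 1-2 undo each other exactly, leaving only the rest of the circuit to track.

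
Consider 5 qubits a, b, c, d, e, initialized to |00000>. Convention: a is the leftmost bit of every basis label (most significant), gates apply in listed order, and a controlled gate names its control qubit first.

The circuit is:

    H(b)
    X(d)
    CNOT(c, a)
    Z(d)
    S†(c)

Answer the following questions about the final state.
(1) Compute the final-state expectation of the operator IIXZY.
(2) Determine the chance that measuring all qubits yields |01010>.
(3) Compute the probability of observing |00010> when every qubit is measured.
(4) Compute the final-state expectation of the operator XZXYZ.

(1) In the final state, IIXZY has expectation 0.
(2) The probability of measuring |01010> is 1/2.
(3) A full measurement returns |00010> with probability 1/2.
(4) In the final state, XZXYZ has expectation 0.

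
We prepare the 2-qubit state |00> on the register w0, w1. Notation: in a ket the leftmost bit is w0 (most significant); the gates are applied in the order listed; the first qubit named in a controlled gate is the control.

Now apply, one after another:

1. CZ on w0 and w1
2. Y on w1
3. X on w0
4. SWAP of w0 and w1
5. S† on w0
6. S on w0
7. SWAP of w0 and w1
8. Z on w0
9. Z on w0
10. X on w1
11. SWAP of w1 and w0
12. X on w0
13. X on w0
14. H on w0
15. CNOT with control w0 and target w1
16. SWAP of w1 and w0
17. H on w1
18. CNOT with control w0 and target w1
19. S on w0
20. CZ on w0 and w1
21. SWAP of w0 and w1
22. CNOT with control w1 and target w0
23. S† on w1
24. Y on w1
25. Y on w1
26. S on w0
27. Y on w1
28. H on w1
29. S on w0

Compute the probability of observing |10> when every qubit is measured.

Outcome |10> occurs with probability 1/2. Key observation: steps 4-7 multiply out to the identity, so the circuit reduces to the remaining gates.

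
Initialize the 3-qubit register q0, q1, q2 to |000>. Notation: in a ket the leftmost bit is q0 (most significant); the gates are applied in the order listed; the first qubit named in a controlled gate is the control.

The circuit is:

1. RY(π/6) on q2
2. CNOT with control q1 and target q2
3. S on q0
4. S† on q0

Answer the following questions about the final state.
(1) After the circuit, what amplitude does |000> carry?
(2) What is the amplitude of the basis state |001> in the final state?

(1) The final state's coefficient on |000> equals sqrt(2)/4 + sqrt(6)/4. Key observation: the block from step 3 through step 4 cancels to the identity and can be dropped.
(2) |001> carries amplitude -sqrt(2)/4 + sqrt(6)/4 in the final state.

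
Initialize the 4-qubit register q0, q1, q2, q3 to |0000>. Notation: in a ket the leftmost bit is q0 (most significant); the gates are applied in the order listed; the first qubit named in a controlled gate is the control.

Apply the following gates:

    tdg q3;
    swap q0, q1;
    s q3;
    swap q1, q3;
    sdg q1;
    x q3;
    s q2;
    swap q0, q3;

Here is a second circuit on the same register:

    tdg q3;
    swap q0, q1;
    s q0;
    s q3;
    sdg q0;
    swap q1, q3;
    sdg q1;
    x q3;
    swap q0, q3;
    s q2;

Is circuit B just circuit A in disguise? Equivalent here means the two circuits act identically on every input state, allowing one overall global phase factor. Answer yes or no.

Yes — the two circuits implement the same unitary up to a global phase.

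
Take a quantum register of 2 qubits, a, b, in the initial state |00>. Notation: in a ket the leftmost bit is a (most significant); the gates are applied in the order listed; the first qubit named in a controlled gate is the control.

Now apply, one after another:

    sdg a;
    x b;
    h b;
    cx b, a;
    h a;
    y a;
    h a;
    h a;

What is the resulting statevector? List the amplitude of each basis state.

After the circuit, the state carries amplitude -I/2 on |00>, -I/2 on |01>, I/2 on |10>, -I/2 on |11>. Key observation: steps 7-8 multiply out to the identity, so the circuit reduces to the remaining gates.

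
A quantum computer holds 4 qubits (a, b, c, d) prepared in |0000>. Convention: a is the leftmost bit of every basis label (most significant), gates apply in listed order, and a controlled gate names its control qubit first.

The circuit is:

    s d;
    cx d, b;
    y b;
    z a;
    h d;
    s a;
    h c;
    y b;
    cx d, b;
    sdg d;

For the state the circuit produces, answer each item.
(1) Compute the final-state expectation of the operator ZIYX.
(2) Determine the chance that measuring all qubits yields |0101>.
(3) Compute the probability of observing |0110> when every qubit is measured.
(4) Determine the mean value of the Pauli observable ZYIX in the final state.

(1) In the final state, ZIYX has expectation 0.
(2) Outcome |0101> occurs with probability 1/4.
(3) A full measurement returns |0110> with probability 0.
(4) The observable ZYIX averages to -1.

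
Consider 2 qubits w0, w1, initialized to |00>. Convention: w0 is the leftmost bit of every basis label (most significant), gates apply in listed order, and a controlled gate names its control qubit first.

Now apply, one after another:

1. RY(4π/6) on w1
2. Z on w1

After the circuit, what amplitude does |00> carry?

The amplitude on |00> is 1/2.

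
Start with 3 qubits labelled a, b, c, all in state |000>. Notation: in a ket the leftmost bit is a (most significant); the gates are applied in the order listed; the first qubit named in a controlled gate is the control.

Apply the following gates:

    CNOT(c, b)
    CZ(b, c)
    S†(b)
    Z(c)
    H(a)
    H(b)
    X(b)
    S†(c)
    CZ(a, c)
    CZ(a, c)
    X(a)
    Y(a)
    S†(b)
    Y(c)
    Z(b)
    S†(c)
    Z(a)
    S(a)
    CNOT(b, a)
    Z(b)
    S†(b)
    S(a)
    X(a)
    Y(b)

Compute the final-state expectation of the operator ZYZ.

The expectation value of ZYZ is -1. Key observation: gates 9-10 undo each other exactly, leaving only the rest of the circuit to track.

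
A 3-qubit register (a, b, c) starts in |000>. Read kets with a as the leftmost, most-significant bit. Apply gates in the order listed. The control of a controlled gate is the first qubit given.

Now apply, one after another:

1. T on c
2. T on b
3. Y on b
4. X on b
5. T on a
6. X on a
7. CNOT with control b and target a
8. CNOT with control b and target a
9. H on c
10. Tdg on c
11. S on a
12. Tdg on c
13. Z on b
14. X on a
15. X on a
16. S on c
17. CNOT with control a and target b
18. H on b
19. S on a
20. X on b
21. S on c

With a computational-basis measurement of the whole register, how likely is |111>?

The probability of measuring |111> is 1/4. Key observation: gates 7-8 undo each other exactly, leaving only the rest of the circuit to track.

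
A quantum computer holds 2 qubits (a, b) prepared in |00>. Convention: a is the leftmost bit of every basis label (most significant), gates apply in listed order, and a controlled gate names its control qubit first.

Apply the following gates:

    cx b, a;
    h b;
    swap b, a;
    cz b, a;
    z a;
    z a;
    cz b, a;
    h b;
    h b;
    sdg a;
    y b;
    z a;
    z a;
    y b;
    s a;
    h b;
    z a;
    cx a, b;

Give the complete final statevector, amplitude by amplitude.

The final amplitudes are 1/2 on |00>, 1/2 on |01>, -1/2 on |10>, -1/2 on |11>.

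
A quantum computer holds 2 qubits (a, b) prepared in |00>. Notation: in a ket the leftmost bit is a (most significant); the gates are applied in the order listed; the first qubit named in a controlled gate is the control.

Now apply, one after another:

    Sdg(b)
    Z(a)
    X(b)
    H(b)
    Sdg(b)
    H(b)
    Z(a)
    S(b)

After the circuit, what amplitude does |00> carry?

The final state's coefficient on |00> equals 1/2 + I/2.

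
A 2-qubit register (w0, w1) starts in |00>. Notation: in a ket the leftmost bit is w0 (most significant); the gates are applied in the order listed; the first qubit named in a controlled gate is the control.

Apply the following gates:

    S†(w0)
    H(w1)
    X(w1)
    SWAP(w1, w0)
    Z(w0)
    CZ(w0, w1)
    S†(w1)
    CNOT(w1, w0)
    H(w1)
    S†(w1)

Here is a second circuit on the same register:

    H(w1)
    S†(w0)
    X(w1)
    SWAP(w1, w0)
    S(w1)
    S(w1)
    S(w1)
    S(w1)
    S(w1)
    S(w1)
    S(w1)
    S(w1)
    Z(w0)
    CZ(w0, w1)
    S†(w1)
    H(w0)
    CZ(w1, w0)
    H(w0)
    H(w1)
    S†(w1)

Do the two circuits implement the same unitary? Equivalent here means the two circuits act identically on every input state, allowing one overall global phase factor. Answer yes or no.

Yes, they are equivalent — the unitaries differ by at most a global phase.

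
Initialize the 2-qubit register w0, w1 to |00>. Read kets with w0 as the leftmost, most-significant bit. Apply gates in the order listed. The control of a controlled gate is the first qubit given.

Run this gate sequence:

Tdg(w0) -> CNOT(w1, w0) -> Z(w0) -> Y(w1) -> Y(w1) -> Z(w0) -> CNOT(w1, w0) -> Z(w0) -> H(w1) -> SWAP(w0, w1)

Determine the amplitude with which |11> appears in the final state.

The final state's coefficient on |11> equals 0. Key observation: the block from step 2 through step 7 cancels to the identity and can be dropped.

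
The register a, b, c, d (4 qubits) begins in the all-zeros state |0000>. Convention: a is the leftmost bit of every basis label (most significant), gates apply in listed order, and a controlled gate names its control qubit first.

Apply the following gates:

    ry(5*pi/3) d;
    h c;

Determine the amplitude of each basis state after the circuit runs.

The final amplitudes are -sqrt(6)/4 on |0000>, sqrt(2)/4 on |0001>, -sqrt(6)/4 on |0010>, sqrt(2)/4 on |0011>, and 0 on every other basis state.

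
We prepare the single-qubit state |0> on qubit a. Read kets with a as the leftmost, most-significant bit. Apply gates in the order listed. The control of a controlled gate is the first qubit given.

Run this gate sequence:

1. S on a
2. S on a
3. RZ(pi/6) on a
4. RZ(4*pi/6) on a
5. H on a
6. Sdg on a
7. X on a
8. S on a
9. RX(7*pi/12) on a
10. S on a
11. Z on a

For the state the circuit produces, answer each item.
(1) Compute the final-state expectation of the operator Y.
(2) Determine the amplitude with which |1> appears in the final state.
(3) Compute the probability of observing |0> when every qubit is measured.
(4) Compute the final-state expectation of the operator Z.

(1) The observable Y averages to 1.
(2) |1> carries amplitude -sqrt(6*sqrt(2) + 12)*exp(7*I*pi/12)/8 + sqrt(12 - 6*sqrt(2))*exp(I*pi/12)/8 + sqrt(2*sqrt(2) + 4)*exp(I*pi/12)/8 + sqrt(4 - 2*sqrt(2))*exp(7*I*pi/12)/8 in the final state.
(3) The probability of measuring |0> is 1/2.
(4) In the final state, Z has expectation 0.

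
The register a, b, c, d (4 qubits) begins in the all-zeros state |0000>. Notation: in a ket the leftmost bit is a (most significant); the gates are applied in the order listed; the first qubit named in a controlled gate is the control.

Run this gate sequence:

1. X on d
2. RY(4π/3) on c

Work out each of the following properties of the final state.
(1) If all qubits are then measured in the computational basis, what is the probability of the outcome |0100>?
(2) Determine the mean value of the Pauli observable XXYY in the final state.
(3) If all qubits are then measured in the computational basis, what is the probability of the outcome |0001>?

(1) The probability of measuring |0100> is 0.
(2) In the final state, XXYY has expectation 0.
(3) Outcome |0001> occurs with probability 1/4.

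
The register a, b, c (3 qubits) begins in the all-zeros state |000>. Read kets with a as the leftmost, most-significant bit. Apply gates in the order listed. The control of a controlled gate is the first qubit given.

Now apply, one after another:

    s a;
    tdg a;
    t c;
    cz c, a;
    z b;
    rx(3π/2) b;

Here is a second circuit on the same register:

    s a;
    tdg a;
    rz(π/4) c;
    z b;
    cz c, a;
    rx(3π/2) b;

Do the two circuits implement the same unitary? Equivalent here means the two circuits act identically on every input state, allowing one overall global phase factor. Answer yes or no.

Yes, they are equivalent — the unitaries differ by at most a global phase.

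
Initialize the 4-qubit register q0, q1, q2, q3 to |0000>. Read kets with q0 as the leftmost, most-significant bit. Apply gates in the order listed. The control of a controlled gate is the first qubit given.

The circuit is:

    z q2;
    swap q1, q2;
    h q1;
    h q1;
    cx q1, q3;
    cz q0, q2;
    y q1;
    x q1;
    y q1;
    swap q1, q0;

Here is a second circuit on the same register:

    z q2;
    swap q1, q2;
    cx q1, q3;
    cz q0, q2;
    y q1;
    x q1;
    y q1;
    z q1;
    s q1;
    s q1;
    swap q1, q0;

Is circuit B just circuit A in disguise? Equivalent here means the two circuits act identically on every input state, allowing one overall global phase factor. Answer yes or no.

Yes: on every input state the two circuits agree up to one overall phase factor.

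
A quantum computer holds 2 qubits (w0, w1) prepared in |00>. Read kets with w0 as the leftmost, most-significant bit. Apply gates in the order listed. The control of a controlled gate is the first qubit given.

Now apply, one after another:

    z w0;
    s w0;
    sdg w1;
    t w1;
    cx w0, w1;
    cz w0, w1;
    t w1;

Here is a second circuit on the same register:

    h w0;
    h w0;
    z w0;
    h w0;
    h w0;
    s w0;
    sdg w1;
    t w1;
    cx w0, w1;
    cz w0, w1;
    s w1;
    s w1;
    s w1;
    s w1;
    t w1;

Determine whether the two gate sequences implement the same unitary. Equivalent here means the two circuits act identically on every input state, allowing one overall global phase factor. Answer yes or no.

Yes, they are equivalent — the unitaries differ by at most a global phase.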